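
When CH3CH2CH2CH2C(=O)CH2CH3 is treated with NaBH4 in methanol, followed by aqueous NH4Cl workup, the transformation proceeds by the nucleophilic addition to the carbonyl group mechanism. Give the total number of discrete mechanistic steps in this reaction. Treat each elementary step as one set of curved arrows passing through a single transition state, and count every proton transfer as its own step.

Step 1: Nucleophilic addition: H⁻ (delivered from BH4⁻) adds to the carbonyl carbon, pushing the π(C=O) electron pair onto oxygen and giving a tetrahedral alkoxide.
Step 2: The alkoxide picks up a proton during aqueous NH4Cl workup to yield an alcohol.
Total: 2 elementary steps.

2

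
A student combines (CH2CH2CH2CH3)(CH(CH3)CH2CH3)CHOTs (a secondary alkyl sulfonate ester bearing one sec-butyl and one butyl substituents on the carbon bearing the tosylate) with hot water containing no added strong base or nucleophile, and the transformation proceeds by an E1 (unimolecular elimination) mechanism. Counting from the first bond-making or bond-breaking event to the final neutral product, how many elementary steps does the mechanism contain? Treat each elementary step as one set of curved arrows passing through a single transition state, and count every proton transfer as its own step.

3

Step 1: The C–O bond breaks with both electrons going to the tosylate; TsO⁻ leaves and a secondary carbocation remains.
Step 2: A hydride (H with its bonding pair) migrates from the adjacent sec-butyl carbon to the cationic centre — a 1,2-hydride shift — upgrading the secondary cation to a tertiary one.
Step 3: Loss of a β-proton to a water molecule of the solvent: the C–H bonding pair collapses toward the cationic carbon to form the C=C π bond, yielding the alkene.
Total: 3 elementary steps.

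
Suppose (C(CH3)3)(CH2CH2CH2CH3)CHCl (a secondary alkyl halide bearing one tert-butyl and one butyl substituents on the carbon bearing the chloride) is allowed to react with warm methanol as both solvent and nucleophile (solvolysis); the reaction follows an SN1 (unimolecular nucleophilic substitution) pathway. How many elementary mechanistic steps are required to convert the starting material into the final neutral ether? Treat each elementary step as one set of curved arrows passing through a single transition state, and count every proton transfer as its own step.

Step 1: Unassisted departure of Cl⁻ (taking the C–Cl bonding pair) generates a secondary carbocation.
Step 2: A methyl group with its bonding pair migrates from the adjacent tert-butyl carbon to the cationic centre — a 1,2-methyl shift — upgrading the secondary cation to a tertiary one.
Step 3: Nucleophilic capture: the oxygen of CH3OH bonds to the cationic carbon, producing an oxonium-ion intermediate.
Step 4: Deprotonation of the oxonium oxygen by solvent methanol yields the neutral ether.
Total: 4 elementary steps.

4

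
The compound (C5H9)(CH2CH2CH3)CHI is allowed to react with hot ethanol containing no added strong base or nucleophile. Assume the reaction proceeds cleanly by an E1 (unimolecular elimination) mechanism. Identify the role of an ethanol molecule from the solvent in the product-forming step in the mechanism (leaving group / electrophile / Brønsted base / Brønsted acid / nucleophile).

Brønsted base

Step 3: Loss of a β-proton to an ethanol molecule of the solvent: the C–H bonding pair collapses toward the cationic carbon to form the C=C π bond, yielding the alkene.
An ethanol molecule from the solvent in the product-forming step accepts a proton in a proton-transfer step — a Brønsted base.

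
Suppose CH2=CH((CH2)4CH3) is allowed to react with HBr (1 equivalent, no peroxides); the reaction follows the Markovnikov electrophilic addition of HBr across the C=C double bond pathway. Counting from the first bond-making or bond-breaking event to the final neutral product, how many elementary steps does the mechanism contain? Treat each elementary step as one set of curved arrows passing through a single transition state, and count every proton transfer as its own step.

2

Step 1: Protonation of the alkene by HBr: the π bond acts as the nucleophile and picks up H⁺, giving the more stable (Markovnikov) secondary carbocation. The H–Br bond breaks heterolytically, releasing Br⁻.
(No 1,2-shift: no single shift to an adjacent carbon would give a more stable cation.)
Step 2: Br⁻ captures the cation: a lone pair on Br⁻ fills the empty p orbital, producing the alkyl halide product.
Total: 2 elementary steps.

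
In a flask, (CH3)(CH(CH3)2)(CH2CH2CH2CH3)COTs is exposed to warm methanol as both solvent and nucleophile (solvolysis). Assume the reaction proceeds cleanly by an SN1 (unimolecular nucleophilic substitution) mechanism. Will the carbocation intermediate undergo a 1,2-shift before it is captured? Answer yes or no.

no

The first-formed carbocation is tertiary.
No single 1,2-shift to an adjacent carbon would produce a more-substituted cation than the one already present, so no rearrangement occurs.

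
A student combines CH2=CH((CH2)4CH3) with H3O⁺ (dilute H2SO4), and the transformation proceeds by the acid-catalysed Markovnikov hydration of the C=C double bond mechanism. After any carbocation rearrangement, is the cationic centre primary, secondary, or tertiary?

secondary

Step 1: Protonation of the alkene by H3O⁺: the π bond acts as the nucleophile and picks up H⁺, giving the more stable (Markovnikov) secondary carbocation. H2O is released.
No single 1,2-shift to an adjacent carbon would give a more-substituted cation, so no rearrangement occurs.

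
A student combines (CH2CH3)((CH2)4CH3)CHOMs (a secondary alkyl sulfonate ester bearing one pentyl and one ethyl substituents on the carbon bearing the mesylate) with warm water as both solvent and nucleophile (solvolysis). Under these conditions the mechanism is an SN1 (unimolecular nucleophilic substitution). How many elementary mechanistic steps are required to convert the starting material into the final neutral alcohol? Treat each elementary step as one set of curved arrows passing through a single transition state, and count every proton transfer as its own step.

3

Step 1: Ionisation: the C–O σ-bond cleaves heterolytically; both bonding electrons depart with MsO⁻, leaving a secondary carbocation at the α-carbon.
(No 1,2-shift: no single shift to an adjacent carbon would give a more stable cation.)
Step 2: Nucleophilic capture: the oxygen of H2O bonds to the cationic carbon, producing an oxonium-ion intermediate.
Step 3: Deprotonation of the oxonium oxygen by solvent water yields the neutral alcohol.
Total: 3 elementary steps.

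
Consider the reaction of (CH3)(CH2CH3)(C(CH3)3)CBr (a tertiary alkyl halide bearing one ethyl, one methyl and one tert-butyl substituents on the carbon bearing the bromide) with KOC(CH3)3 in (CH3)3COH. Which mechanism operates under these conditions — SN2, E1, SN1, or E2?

Conditions: a strong/bulky base with a tertiary substrate bearing a β-hydrogen.
These conditions are the textbook signature of the E2 pathway.
A strong (often hindered) base removes a β-H in concert with loss of the leaving group — bimolecular elimination.

E2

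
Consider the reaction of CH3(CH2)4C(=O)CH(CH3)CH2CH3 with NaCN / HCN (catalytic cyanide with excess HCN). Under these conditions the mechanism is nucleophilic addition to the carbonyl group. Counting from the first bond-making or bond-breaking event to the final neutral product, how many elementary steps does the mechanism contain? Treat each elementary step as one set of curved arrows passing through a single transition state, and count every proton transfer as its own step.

2

Step 1: A lone pair / filled orbital on CN⁻ attacks the electrophilic carbonyl carbon; the π(C=O) electrons shift onto oxygen, producing a tetrahedral alkoxide intermediate.
Step 2: Proton transfer from HCN to the alkoxide furnishes a cyanohydrin (and releases another CN⁻ to continue the reaction).
Total: 2 elementary steps.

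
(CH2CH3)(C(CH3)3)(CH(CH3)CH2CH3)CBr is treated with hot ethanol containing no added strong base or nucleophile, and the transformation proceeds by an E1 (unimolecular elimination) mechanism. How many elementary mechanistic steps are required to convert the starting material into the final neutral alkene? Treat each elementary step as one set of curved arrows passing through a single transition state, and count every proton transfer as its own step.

Step 1: Ionisation: the C–Br σ-bond cleaves heterolytically; both bonding electrons depart with Br⁻, leaving a tertiary carbocation at the α-carbon.
(No 1,2-shift: no single shift to an adjacent carbon would give a more stable cation.)
Step 2: A weak base (an ethanol molecule from the solvent) removes a proton from a carbon adjacent to the cationic centre; the electrons of that C–H bond become the new π(C=C) bond, giving the alkene.
Total: 2 elementary steps.

2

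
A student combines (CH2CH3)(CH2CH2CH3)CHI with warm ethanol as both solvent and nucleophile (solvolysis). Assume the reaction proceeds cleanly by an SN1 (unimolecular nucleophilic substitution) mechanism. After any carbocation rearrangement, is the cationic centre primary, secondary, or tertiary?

Step 1: The C–I bond breaks with both electrons going to the iodide; I⁻ leaves and a secondary carbocation remains.
No single 1,2-shift to an adjacent carbon would give a more-substituted cation, so no rearrangement occurs.

secondary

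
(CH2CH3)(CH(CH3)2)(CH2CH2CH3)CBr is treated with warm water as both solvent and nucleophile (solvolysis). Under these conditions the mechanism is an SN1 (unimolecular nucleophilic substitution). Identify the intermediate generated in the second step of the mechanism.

oxonium ion

Step 1: Unassisted departure of Br⁻ (taking the C–Br bonding pair) generates a tertiary carbocation.
Step 2: A lone pair on the oxygen of H2O attacks the carbocation, forming a new C–O σ-bond and an oxonium ion.
After step 2 the species present is an oxonium ion.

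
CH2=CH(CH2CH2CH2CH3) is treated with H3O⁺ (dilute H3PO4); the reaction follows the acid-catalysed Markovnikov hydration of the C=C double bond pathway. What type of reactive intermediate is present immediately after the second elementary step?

Step 1: Protonation of the alkene by H3O⁺: the π bond acts as the nucleophile and picks up H⁺, giving the more stable (Markovnikov) secondary carbocation. H2O is released.
Step 2: Water acts as the nucleophile: an oxygen lone pair bonds to the cationic carbon, giving an oxonium-ion intermediate.
After step 2 the species present is an oxonium ion.

oxonium ion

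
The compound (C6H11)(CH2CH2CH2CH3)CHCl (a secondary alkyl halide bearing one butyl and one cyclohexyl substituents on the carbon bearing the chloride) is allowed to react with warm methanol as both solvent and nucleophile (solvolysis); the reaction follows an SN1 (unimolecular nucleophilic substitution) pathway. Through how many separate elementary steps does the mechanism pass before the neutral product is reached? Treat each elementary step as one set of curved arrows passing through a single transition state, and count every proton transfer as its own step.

4

Step 1: Rate-determining heterolysis of the C–Cl bond gives Cl⁻ and a secondary carbocation.
Step 2: A 1,2-hydride shift from the adjacent cyclohexyl carbon moves the positive charge from the secondary centre to an adjacent carbon, generating a more stable tertiary carbocation.
Step 3: CH3OH donates an oxygen lone pair into the empty p orbital of the cation, giving a protonated ether (an oxonium ion).
Step 4: Deprotonation of the oxonium oxygen by solvent methanol yields the neutral ether.
Total: 4 elementary steps.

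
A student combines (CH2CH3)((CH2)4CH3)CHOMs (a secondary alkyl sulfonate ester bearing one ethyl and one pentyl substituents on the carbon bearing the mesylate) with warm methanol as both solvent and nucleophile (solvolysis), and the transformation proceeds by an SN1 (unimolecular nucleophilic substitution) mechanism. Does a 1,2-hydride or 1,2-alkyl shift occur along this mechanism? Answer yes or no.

no

The first-formed carbocation is secondary.
No single 1,2-shift to an adjacent carbon would produce a more-substituted cation than the one already present, so no rearrangement occurs.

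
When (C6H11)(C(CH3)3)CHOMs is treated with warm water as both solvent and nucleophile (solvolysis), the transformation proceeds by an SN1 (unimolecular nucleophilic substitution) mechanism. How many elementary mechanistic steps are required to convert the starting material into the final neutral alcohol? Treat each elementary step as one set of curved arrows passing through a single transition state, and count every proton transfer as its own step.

Step 1: The C–O bond breaks with both electrons going to the mesylate; MsO⁻ leaves and a secondary carbocation remains.
Step 2: A 1,2-hydride shift from the adjacent cyclohexyl carbon moves the positive charge from the secondary centre to an adjacent carbon, generating a more stable tertiary carbocation.
Step 3: Nucleophilic capture: the oxygen of H2O bonds to the cationic carbon, producing an oxonium-ion intermediate.
Step 4: Deprotonation of the oxonium oxygen by solvent water yields the neutral alcohol.
Total: 4 elementary steps.

4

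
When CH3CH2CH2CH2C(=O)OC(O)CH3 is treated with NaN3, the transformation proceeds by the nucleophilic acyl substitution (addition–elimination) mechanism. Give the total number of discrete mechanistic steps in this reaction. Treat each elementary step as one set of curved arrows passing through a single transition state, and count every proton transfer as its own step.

2

Step 1: A lone pair on the N of N3⁻ attacks the electrophilic acyl carbon; the π(C=O) electrons move onto oxygen, giving a tetrahedral intermediate.
Step 2: An oxygen lone pair re-forms the C=O π bond as the C–O σ-bond breaks; CH3CO2⁻ is expelled.
Total: 2 elementary steps.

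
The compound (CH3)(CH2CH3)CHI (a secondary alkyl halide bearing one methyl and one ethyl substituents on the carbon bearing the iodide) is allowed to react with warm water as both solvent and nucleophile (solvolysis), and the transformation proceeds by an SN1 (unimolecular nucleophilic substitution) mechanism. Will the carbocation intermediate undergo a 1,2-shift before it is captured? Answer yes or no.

no

The first-formed carbocation is secondary.
No single 1,2-shift to an adjacent carbon would produce a more-substituted cation than the one already present, so no rearrangement occurs.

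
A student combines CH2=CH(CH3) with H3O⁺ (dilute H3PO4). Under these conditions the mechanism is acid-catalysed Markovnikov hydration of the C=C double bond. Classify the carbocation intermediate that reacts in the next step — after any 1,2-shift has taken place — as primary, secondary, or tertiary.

secondary

Step 1: Electrophilic addition begins with the π(C=C) electrons forming a bond to the proton of H3O⁺. Following Markovnikov's rule, the resulting cation is secondary. H2O is released.
No single 1,2-shift to an adjacent carbon would give a more-substituted cation, so no rearrangement occurs.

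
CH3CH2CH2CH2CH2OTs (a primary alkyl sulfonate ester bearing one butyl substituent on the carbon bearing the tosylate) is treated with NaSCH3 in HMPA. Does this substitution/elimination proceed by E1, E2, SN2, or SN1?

Conditions: a primary substrate with a strong nucleophile in the polar aprotic solvent HMPA.
These conditions are the textbook signature of the SN2 pathway.
An unhindered substrate with a strong nucleophile in a polar aprotic solvent favours one-step backside displacement.

SN2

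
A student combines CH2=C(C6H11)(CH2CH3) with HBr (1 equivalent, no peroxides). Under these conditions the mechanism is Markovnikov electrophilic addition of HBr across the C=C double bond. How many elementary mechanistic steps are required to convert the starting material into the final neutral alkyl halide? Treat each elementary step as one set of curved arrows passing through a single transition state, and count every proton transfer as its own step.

Step 1: Protonation of the alkene by HBr: the π bond acts as the nucleophile and picks up H⁺, giving the more stable (Markovnikov) tertiary carbocation. The H–Br bond breaks heterolytically, releasing Br⁻.
(No 1,2-shift: no single shift to an adjacent carbon would give a more stable cation.)
Step 2: The Br⁻ anion donates a lone pair to the carbocation, forming the new C–Br σ-bond and giving the neutral alkyl halide.
Total: 2 elementary steps.

2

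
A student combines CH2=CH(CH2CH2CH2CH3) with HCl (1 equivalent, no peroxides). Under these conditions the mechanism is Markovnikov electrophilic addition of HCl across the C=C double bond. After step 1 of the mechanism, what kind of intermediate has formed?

secondary carbocation

Step 1: The π electrons of the C=C bond attack a proton of HCl; Markovnikov addition places the new C–H on the less-substituted alkene carbon, so the positive charge ends up on the more-substituted carbon — a secondary carbocation. The H–Cl bond breaks heterolytically, releasing Cl⁻.
After step 1 the species present is a secondary carbocation.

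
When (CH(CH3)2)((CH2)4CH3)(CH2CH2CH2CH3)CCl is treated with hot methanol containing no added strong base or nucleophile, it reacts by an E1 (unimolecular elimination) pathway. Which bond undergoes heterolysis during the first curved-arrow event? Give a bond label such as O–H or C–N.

C–Cl

Step 1: Rate-determining heterolysis of the C–Cl bond gives Cl⁻ and a tertiary carbocation.
The bond broken in this step is the C–Cl bond.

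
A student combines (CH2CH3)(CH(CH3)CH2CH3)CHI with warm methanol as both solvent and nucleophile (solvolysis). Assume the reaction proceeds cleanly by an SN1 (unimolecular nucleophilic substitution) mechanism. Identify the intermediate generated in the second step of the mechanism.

Step 1: The C–I bond breaks with both electrons going to the iodide; I⁻ leaves and a secondary carbocation remains.
Step 2: Carbocation rearrangement: a 1,2-hydride shift from the adjacent sec-butyl carbon converts the initially-formed secondary cation into the more stable tertiary cation.
After step 2 the species present is a tertiary carbocation.

tertiary carbocation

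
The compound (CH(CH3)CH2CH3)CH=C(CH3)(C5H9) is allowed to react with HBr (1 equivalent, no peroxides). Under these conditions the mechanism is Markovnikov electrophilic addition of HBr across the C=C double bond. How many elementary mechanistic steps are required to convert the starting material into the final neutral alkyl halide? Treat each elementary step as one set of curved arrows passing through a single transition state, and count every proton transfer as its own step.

2

Step 1: Protonation of the alkene by HBr: the π bond acts as the nucleophile and picks up H⁺, giving the more stable (Markovnikov) tertiary carbocation. The H–Br bond breaks heterolytically, releasing Br⁻.
(No 1,2-shift: no single shift to an adjacent carbon would give a more stable cation.)
Step 2: Br⁻ captures the cation: a lone pair on Br⁻ fills the empty p orbital, producing the alkyl halide product.
Total: 2 elementary steps.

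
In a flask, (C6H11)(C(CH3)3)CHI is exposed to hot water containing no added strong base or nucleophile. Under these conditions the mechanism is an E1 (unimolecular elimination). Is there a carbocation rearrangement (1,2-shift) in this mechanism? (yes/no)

The first-formed carbocation is secondary.
The adjacent cyclohexyl carbon already bears 2 other carbon substituents and has a hydrogen to migrate; after a 1,2-hydride shift from that carbon the positive charge sits on a tertiary centre.
Tertiary is more stable than secondary, so the shift occurs.

yes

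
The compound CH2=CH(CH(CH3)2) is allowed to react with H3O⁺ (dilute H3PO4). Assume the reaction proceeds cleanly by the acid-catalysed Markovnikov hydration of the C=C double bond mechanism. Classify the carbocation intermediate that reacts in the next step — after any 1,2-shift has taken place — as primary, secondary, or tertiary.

Step 1: Electrophilic addition begins with the π(C=C) electrons forming a bond to the proton of H3O⁺. Following Markovnikov's rule, the resulting cation is secondary. H2O is released.
Step 2: Carbocation rearrangement: a 1,2-hydride shift from the adjacent isopropyl carbon converts the initially-formed secondary cation into the more stable tertiary cation.
The cation rearranges from secondary to tertiary via a 1,2-hydride shift from the adjacent isopropyl carbon; the tertiary cation is what reacts next.

tertiary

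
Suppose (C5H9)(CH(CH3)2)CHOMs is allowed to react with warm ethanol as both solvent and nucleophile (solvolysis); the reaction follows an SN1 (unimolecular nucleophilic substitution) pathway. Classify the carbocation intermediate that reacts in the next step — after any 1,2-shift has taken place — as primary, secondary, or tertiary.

tertiary

Step 1: Unassisted departure of MsO⁻ (taking the C–O bonding pair) generates a secondary carbocation.
Step 2: Carbocation rearrangement: a 1,2-hydride shift from the adjacent cyclopentyl carbon converts the initially-formed secondary cation into the more stable tertiary cation.
The cation rearranges from secondary to tertiary via a 1,2-hydride shift from the adjacent cyclopentyl carbon; the tertiary cation is what reacts next.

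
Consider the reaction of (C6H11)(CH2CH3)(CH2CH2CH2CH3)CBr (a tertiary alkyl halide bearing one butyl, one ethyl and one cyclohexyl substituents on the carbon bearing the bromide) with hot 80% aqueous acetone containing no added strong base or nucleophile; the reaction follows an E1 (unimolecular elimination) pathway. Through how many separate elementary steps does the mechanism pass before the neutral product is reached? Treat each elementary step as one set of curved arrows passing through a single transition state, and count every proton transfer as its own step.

2

Step 1: The C–Br bond breaks with both electrons going to the bromide; Br⁻ leaves and a tertiary carbocation remains.
(No 1,2-shift: no single shift to an adjacent carbon would give a more stable cation.)
Step 2: Loss of a β-proton to a water molecule of the solvent: the C–H bonding pair collapses toward the cationic carbon to form the C=C π bond, yielding the alkene.
Total: 2 elementary steps.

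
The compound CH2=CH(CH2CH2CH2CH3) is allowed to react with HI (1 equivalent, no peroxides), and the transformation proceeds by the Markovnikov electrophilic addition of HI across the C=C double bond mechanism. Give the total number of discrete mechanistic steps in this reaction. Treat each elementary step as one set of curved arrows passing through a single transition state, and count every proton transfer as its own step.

Step 1: Electrophilic addition begins with the π(C=C) electrons forming a bond to the proton of HI. Following Markovnikov's rule, the resulting cation is secondary. The H–I bond breaks heterolytically, releasing I⁻.
(No 1,2-shift: no single shift to an adjacent carbon would give a more stable cation.)
Step 2: Nucleophilic attack by I⁻ on the carbocation completes the addition, giving R–I.
Total: 2 elementary steps.

2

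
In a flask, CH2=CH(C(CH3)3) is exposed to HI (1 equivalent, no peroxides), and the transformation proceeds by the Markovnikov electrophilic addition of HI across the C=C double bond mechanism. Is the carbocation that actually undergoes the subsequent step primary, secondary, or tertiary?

tertiary

Step 1: Protonation of the alkene by HI: the π bond acts as the nucleophile and picks up H⁺, giving the more stable (Markovnikov) secondary carbocation. The H–I bond breaks heterolytically, releasing I⁻.
Step 2: A 1,2-methyl shift from the adjacent tert-butyl carbon moves the positive charge from the secondary centre to an adjacent carbon, generating a more stable tertiary carbocation.
The cation rearranges from secondary to tertiary via a 1,2-methyl shift from the adjacent tert-butyl carbon; the tertiary cation is what reacts next.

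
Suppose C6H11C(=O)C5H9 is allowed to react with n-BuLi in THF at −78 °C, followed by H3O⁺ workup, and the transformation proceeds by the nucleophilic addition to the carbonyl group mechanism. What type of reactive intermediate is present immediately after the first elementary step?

Step 1: Nucleophilic addition: the carbanion-like carbon of n-BuLi adds to the carbonyl carbon, pushing the π(C=O) electron pair onto oxygen and giving a tetrahedral alkoxide.
After step 1 the species present is a tetrahedral alkoxide intermediate.

tetrahedral alkoxide intermediate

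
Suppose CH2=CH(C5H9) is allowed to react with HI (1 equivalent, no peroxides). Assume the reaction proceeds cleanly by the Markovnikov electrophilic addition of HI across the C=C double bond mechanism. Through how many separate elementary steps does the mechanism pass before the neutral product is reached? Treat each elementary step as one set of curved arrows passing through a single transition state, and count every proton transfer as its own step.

3

Step 1: The π electrons of the C=C bond attack a proton of HI; Markovnikov addition places the new C–H on the less-substituted alkene carbon, so the positive charge ends up on the more-substituted carbon — a secondary carbocation. The H–I bond breaks heterolytically, releasing I⁻.
Step 2: Carbocation rearrangement: a 1,2-hydride shift from the adjacent cyclopentyl carbon converts the initially-formed secondary cation into the more stable tertiary cation.
Step 3: The I⁻ anion donates a lone pair to the carbocation, forming the new C–I σ-bond and giving the neutral alkyl halide.
Total: 3 elementary steps.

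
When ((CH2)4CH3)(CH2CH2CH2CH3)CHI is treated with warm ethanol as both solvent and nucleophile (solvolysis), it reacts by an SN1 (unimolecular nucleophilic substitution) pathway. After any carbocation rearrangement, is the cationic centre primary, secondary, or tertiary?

Step 1: The C–I bond breaks with both electrons going to the iodide; I⁻ leaves and a secondary carbocation remains.
No single 1,2-shift to an adjacent carbon would give a more-substituted cation, so no rearrangement occurs.

secondary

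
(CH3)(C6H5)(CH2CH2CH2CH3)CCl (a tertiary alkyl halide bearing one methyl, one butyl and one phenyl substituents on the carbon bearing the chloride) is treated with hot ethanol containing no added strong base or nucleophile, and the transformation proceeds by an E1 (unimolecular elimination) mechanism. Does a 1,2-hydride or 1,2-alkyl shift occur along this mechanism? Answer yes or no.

no

The first-formed carbocation is tertiary.
No single 1,2-shift to an adjacent carbon would produce a more-substituted cation than the one already present, so no rearrangement occurs.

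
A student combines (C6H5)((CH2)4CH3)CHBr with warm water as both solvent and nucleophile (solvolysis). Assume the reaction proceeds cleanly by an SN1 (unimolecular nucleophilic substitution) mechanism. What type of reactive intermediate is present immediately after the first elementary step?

Step 1: Rate-determining heterolysis of the C–Br bond gives Br⁻ and a secondary carbocation.
After step 1 the species present is a secondary carbocation.

secondary carbocation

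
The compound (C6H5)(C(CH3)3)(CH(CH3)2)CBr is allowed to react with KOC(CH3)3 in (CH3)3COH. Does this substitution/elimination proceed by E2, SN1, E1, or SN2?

Conditions: a strong/bulky base with a tertiary substrate bearing a β-hydrogen.
These conditions are the textbook signature of the E2 pathway.
A strong (often hindered) base removes a β-H in concert with loss of the leaving group — bimolecular elimination.

E2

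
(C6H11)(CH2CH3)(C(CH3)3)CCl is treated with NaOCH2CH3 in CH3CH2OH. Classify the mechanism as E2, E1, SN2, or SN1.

Conditions: a strong base with a tertiary substrate bearing a β-hydrogen.
These conditions are the textbook signature of the E2 pathway.
A strong (often hindered) base removes a β-H in concert with loss of the leaving group — bimolecular elimination.

E2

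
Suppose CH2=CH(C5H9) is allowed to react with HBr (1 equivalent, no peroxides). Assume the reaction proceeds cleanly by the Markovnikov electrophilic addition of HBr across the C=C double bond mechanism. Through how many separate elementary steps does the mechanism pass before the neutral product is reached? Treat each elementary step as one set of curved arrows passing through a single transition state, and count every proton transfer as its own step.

Step 1: Protonation of the alkene by HBr: the π bond acts as the nucleophile and picks up H⁺, giving the more stable (Markovnikov) secondary carbocation. The H–Br bond breaks heterolytically, releasing Br⁻.
Step 2: A hydride (H with its bonding pair) migrates from the adjacent cyclopentyl carbon to the cationic centre — a 1,2-hydride shift — upgrading the secondary cation to a tertiary one.
Step 3: Br⁻ captures the cation: a lone pair on Br⁻ fills the empty p orbital, producing the alkyl halide product.
Total: 3 elementary steps.

3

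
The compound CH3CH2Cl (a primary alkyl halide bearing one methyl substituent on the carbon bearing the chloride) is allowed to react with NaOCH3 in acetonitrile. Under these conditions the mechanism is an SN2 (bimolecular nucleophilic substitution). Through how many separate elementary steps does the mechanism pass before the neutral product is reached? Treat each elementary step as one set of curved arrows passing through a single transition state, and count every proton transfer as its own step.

1

Step 1: CH3O⁻ attacks the back face of the α-carbon while Cl⁻ departs with the C–Cl bonding pair — a single concerted displacement through a pentacoordinate transition state.
Total: 1 elementary step.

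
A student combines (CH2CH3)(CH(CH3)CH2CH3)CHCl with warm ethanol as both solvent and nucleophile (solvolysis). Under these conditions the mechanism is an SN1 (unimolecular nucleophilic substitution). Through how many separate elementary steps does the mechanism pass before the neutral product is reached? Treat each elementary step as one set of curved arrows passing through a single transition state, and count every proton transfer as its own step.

4

Step 1: Unassisted departure of Cl⁻ (taking the C–Cl bonding pair) generates a secondary carbocation.
Step 2: Carbocation rearrangement: a 1,2-hydride shift from the adjacent sec-butyl carbon converts the initially-formed secondary cation into the more stable tertiary cation.
Step 3: CH3CH2OH donates an oxygen lone pair into the empty p orbital of the cation, giving a protonated ether (an oxonium ion).
Step 4: A second solvent molecule removes the proton on oxygen, giving the neutral ether product.
Total: 4 elementary steps.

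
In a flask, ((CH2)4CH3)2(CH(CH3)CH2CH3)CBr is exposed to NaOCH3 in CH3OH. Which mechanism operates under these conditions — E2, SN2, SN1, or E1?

E2

Conditions: a strong base with a tertiary substrate bearing a β-hydrogen.
These conditions are the textbook signature of the E2 pathway.
A strong (often hindered) base removes a β-H in concert with loss of the leaving group — bimolecular elimination.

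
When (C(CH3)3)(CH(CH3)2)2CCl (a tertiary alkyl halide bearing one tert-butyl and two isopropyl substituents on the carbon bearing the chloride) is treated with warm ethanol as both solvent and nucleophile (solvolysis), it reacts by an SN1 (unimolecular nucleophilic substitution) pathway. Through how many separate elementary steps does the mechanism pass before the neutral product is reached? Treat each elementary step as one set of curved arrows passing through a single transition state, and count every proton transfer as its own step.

3

Step 1: Rate-determining heterolysis of the C–Cl bond gives Cl⁻ and a tertiary carbocation.
(No 1,2-shift: no single shift to an adjacent carbon would give a more stable cation.)
Step 2: Nucleophilic capture: the oxygen of CH3CH2OH bonds to the cationic carbon, producing an oxonium-ion intermediate.
Step 3: A second solvent molecule removes the proton on oxygen, giving the neutral ether product.
Total: 3 elementary steps.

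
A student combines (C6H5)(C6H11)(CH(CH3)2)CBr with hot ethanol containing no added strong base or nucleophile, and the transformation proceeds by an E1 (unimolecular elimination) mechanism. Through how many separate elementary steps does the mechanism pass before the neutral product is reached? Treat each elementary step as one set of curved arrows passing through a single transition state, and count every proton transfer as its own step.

Step 1: Unassisted departure of Br⁻ (taking the C–Br bonding pair) generates a tertiary carbocation.
(No 1,2-shift: no single shift to an adjacent carbon would give a more stable cation.)
Step 2: Loss of a β-proton to an ethanol molecule of the solvent: the C–H bonding pair collapses toward the cationic carbon to form the C=C π bond, yielding the alkene.
Total: 2 elementary steps.

2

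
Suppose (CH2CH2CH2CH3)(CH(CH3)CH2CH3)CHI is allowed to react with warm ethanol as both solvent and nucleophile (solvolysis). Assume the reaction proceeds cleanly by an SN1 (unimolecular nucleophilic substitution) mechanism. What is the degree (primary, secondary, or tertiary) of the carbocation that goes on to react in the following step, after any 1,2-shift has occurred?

tertiary

Step 1: Ionisation: the C–I σ-bond cleaves heterolytically; both bonding electrons depart with I⁻, leaving a secondary carbocation at the α-carbon.
Step 2: Carbocation rearrangement: a 1,2-hydride shift from the adjacent sec-butyl carbon converts the initially-formed secondary cation into the more stable tertiary cation.
The cation rearranges from secondary to tertiary via a 1,2-hydride shift from the adjacent sec-butyl carbon; the tertiary cation is what reacts next.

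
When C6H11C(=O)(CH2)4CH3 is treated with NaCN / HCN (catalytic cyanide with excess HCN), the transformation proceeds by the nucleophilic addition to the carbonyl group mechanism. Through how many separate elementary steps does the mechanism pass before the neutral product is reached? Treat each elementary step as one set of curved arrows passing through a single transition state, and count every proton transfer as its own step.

2

Step 1: A lone pair / filled orbital on CN⁻ attacks the electrophilic carbonyl carbon; the π(C=O) electrons shift onto oxygen, producing a tetrahedral alkoxide intermediate.
Step 2: Proton transfer from HCN to the alkoxide furnishes a cyanohydrin (and releases another CN⁻ to continue the reaction).
Total: 2 elementary steps.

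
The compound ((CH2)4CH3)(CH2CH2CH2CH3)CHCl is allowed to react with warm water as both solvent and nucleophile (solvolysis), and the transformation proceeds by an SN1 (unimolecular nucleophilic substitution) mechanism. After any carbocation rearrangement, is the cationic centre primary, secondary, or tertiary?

secondary

Step 1: Ionisation: the C–Cl σ-bond cleaves heterolytically; both bonding electrons depart with Cl⁻, leaving a secondary carbocation at the α-carbon.
No single 1,2-shift to an adjacent carbon would give a more-substituted cation, so no rearrangement occurs.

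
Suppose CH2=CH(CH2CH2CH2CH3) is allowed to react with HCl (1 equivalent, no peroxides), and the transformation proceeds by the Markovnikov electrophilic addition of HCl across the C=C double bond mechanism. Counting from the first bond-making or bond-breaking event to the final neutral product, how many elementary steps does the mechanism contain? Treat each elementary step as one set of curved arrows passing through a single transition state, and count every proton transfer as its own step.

Step 1: Protonation of the alkene by HCl: the π bond acts as the nucleophile and picks up H⁺, giving the more stable (Markovnikov) secondary carbocation. The H–Cl bond breaks heterolytically, releasing Cl⁻.
(No 1,2-shift: no single shift to an adjacent carbon would give a more stable cation.)
Step 2: Nucleophilic attack by Cl⁻ on the carbocation completes the addition, giving R–Cl.
Total: 2 elementary steps.

2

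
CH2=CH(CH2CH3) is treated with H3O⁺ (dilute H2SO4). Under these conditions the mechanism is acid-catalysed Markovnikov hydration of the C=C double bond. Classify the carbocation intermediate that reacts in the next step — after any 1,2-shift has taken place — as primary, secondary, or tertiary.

Step 1: Protonation of the alkene by H3O⁺: the π bond acts as the nucleophile and picks up H⁺, giving the more stable (Markovnikov) secondary carbocation. H2O is released.
No single 1,2-shift to an adjacent carbon would give a more-substituted cation, so no rearrangement occurs.

secondary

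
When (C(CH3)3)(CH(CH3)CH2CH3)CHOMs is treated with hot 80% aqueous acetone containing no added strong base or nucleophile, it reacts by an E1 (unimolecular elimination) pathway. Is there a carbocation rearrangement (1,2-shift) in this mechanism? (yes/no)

yes

The first-formed carbocation is secondary.
The adjacent sec-butyl carbon already bears 2 other carbon substituents and has a hydrogen to migrate; after a 1,2-hydride shift from that carbon the positive charge sits on a tertiary centre.
Tertiary is more stable than secondary, so the shift occurs.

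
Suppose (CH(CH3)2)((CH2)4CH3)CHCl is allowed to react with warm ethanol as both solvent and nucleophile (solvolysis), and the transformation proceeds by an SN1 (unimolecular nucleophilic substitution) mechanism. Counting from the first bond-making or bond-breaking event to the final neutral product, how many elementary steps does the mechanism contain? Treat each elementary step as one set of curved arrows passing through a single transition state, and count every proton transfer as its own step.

4

Step 1: Ionisation: the C–Cl σ-bond cleaves heterolytically; both bonding electrons depart with Cl⁻, leaving a secondary carbocation at the α-carbon.
Step 2: Carbocation rearrangement: a 1,2-hydride shift from the adjacent isopropyl carbon converts the initially-formed secondary cation into the more stable tertiary cation.
Step 3: A lone pair on the oxygen of CH3CH2OH attacks the carbocation, forming a new C–O σ-bond and an oxonium ion.
Step 4: Proton transfer from the O–H of the oxonium ion to a solvent molecule delivers the neutral ether.
Total: 4 elementary steps.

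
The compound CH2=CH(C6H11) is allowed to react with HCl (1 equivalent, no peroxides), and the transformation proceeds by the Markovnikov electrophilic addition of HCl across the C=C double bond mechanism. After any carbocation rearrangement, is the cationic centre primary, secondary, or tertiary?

Step 1: The π electrons of the C=C bond attack a proton of HCl; Markovnikov addition places the new C–H on the less-substituted alkene carbon, so the positive charge ends up on the more-substituted carbon — a secondary carbocation. The H–Cl bond breaks heterolytically, releasing Cl⁻.
Step 2: A hydride (H with its bonding pair) migrates from the adjacent cyclohexyl carbon to the cationic centre — a 1,2-hydride shift — upgrading the secondary cation to a tertiary one.
The cation rearranges from secondary to tertiary via a 1,2-hydride shift from the adjacent cyclohexyl carbon; the tertiary cation is what reacts next.

tertiary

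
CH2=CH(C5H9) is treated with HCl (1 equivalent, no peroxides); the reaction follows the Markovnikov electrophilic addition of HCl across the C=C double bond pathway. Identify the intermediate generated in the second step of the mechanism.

tertiary carbocation

Step 1: Protonation of the alkene by HCl: the π bond acts as the nucleophile and picks up H⁺, giving the more stable (Markovnikov) secondary carbocation. The H–Cl bond breaks heterolytically, releasing Cl⁻.
Step 2: A hydride (H with its bonding pair) migrates from the adjacent cyclopentyl carbon to the cationic centre — a 1,2-hydride shift — upgrading the secondary cation to a tertiary one.
After step 2 the species present is a tertiary carbocation.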